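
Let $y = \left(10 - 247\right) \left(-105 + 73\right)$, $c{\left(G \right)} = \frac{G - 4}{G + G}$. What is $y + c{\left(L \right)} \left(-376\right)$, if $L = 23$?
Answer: $\frac{170860}{23} \approx 7428.7$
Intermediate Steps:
$c{\left(G \right)} = \frac{-4 + G}{2 G}$
$y = 7584$ ($y = \left(-237\right) \left(-32\right) = 7584$)
$y + c{\left(L \right)} \left(-376\right) = 7584 + \frac{-4 + 23}{2 \cdot 23} \left(-376\right) = 7584 + \frac{1}{2} \cdot \frac{1}{23} \cdot 19 \left(-376\right) = 7584 + \frac{19}{46} \left(-376\right) = 7584 - \frac{3572}{23} = \frac{170860}{23}$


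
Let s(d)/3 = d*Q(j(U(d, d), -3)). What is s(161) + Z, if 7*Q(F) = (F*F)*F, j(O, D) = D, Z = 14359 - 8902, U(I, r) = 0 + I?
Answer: 3594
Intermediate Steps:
U(I, r) = I
Z = 5457
Q(F) = F**3/7 (Q(F) = ((F*F)*F)/7 = (F**2*F)/7 = F**3/7)
s(d) = -81*d/7 (s(d) = 3*(d*((1/7)*(-3)**3)) = 3*(d*((1/7)*(-27))) = 3*(d*(-27/7)) = 3*(-27*d/7) = -81*d/7)
s(161) + Z = -81/7*161 + 5457 = -1863 + 5457 = 3594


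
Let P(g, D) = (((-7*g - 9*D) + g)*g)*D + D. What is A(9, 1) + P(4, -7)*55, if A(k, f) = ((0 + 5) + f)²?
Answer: -60409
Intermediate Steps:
A(k, f) = (5 + f)²
P(g, D) = D + D*g*(-9*D - 6*g) (P(g, D) = (((-9*D - 7*g) + g)*g)*D + D = ((-9*D - 6*g)*g)*D + D = (g*(-9*D - 6*g))*D + D = D*g*(-9*D - 6*g) + D = D + D*g*(-9*D - 6*g))
A(9, 1) + P(4, -7)*55 = (5 + 1)² - 7*(1 - 6*4² - 9*(-7)*4)*55 = 6² - 7*(1 - 6*16 + 252)*55 = 36 - 7*(1 - 96 + 252)*55 = 36 - 7*157*55 = 36 - 1099*55 = 36 - 60445 = -60409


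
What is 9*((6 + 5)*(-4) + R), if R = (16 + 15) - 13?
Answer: -234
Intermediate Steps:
R = 18 (R = 31 - 13 = 18)
9*((6 + 5)*(-4) + R) = 9*((6 + 5)*(-4) + 18) = 9*(11*(-4) + 18) = 9*(-44 + 18) = 9*(-26) = -234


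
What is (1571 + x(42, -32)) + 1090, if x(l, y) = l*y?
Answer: 1317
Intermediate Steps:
(1571 + x(42, -32)) + 1090 = (1571 + 42*(-32)) + 1090 = (1571 - 1344) + 1090 = 227 + 1090 = 1317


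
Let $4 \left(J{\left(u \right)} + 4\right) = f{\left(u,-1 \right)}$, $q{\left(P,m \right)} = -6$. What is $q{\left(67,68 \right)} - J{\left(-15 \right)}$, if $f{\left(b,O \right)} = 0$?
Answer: $-2$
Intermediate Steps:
$J{\left(u \right)} = -4$ ($J{\left(u \right)} = -4 + \frac{1}{4} \cdot 0 = -4 + 0 = -4$)
$q{\left(67,68 \right)} - J{\left(-15 \right)} = -6 - -4 = -6 + 4 = -2$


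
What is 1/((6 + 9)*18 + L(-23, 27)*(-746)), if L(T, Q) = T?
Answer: 1/17428 ≈ 5.7379e-5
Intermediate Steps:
1/((6 + 9)*18 + L(-23, 27)*(-746)) = 1/((6 + 9)*18 - 23*(-746)) = 1/(15*18 + 17158) = 1/(270 + 17158) = 1/17428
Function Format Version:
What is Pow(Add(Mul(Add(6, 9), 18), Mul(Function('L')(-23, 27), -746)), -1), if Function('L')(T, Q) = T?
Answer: Rational(1, 17428) ≈ 5.7379e-5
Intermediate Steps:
Pow(Add(Mul(Add(6, 9), 18), Mul(Function('L')(-23, 27), -746)), -1) = Pow(Add(Mul(Add(6, 9), 18), Mul(-23, -746)), -1) = Pow(Add(Mul(15, 18), 17158), -1) = Pow(Add(270, 17158), -1) = Pow(17428, -1) = Rational(1, 17428)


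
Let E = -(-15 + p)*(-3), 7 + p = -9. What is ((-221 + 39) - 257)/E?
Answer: 439/93 ≈ 4.7204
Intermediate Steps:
p = -16 (p = -7 - 9 = -16)
E = -93 (E = -(-15 - 16)*(-3) = -(-31)*(-3) = -1*93 = -93)
((-221 + 39) - 257)/E = ((-221 + 39) - 257)/(-93) = (-182 - 257)*(-1/93) = -439*(-1/93) = 439/93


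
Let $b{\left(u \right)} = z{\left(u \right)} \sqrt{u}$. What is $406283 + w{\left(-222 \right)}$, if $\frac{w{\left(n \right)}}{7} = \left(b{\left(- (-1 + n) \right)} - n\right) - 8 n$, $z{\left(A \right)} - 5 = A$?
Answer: $420269 + 1596 \sqrt{223} \approx 4.441 \cdot 10^{5}$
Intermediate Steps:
$z{\left(A \right)} = 5 + A$
$b{\left(u \right)} = \sqrt{u} \left(5 + u\right)$ ($b{\left(u \right)} = \left(5 + u\right) \sqrt{u} = \sqrt{u} \left(5 + u\right)$)
$w{\left(n \right)} = - 63 n + 7 \sqrt{1 - n} \left(6 - n\right)$ ($w{\left(n \right)} = 7 \left(\left(\sqrt{- (-1 + n)} \left(5 - \left(-1 + n\right)\right) - n\right) - 8 n\right) = 7 \left(\left(\sqrt{1 - n} \left(5 - \left(-1 + n\right)\right) - n\right) - 8 n\right) = 7 \left(\left(\sqrt{1 - n} \left(6 - n\right) - n\right) - 8 n\right) = 7 \left(\left(- n + \sqrt{1 - n} \left(6 - n\right)\right) - 8 n\right) = 7 \left(- 9 n + \sqrt{1 - n} \left(6 - n\right)\right) = - 63 n + 7 \sqrt{1 - n} \left(6 - n\right)$)
$406283 + w{\left(-222 \right)} = 406283 - \left(-13986 + 7 \sqrt{1 - -222} \left(-6 - 222\right)\right) = 406283 - \left(-13986 + 7 \sqrt{1 + 222} \left(-228\right)\right) = 406283 - \left(-13986 + 7 \sqrt{223} \left(-228\right)\right) = 406283 + \left(13986 + 1596 \sqrt{223}\right) = 420269 + 1596 \sqrt{223}$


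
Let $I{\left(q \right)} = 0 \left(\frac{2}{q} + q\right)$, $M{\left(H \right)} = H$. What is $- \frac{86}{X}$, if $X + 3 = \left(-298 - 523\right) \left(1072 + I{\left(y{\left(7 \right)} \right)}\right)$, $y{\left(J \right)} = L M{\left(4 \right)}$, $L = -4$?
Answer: $\frac{86}{880115} \approx 9.7714 \cdot 10^{-5}$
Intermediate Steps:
$y{\left(J \right)} = -16$ ($y{\left(J \right)} = \left(-4\right) 4 = -16$)
$I{\left(q \right)} = 0$ ($I{\left(q \right)} = 0 \left(q + \frac{2}{q}\right) = 0$)
$X = -880115$ ($X = -3 + \left(-298 - 523\right) \left(1072 + 0\right) = -3 - 880112 = -880115$)
$- \frac{86}{X} = - \frac{86}{-880115} = \left(-86\right) \left(- \frac{1}{880115}\right) = \frac{86}{880115}$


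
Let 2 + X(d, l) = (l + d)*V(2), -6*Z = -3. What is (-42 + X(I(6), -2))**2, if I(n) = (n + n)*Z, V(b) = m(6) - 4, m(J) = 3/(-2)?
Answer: 4356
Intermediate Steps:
Z = 1/2 (Z = -1/6*(-3) = 1/2 ≈ 0.50000)
m(J) = -3/2 (m(J) = 3*(-1/2) = -3/2)
V(b) = -11/2 (V(b) = -3/2 - 4 = -11/2)
I(n) = n (I(n) = (n + n)*(1/2) = (2*n)*(1/2) = n)
X(d, l) = -2 - 11*d/2 - 11*l/2 (X(d, l) = -2 + (l + d)*(-11/2) = -2 + (d + l)*(-11/2) = -2 + (-11*d/2 - 11*l/2) = -2 - 11*d/2 - 11*l/2)
(-42 + X(I(6), -2))**2 = (-42 + (-2 - 11/2*6 - 11/2*(-2)))**2 = (-42 + (-2 - 33 + 11))**2 = (-42 - 24)**2 = (-66)**2 = 4356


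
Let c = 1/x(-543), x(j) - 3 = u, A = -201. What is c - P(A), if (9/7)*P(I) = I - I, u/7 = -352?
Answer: -1/2461 ≈ -0.00040634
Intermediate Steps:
u = -2464 (u = 7*(-352) = -2464)
x(j) = -2461 (x(j) = 3 - 2464 = -2461)
P(I) = 0 (P(I) = 7*(I - I)/9 = (7/9)*0 = 0)
c = -1/2461 (c = 1/(-2461) = -1/2461 ≈ -0.00040634)
c - P(A) = -1/2461 - 1*0 = -1/2461 + 0 = -1/2461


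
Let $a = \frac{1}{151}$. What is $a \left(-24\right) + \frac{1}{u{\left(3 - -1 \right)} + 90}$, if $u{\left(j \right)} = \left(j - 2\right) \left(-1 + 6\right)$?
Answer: $- \frac{2249}{15100} \approx -0.14894$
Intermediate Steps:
$a = \frac{1}{151} \approx 0.0066225$
$u{\left(j \right)} = -10 + 5 j$ ($u{\left(j \right)} = \left(-2 + j\right) 5 = -10 + 5 j$)
$a \left(-24\right) + \frac{1}{u{\left(3 - -1 \right)} + 90} = \frac{1}{151} \left(-24\right) + \frac{1}{\left(-10 + 5 \left(3 - -1\right)\right) + 90} = - \frac{24}{151} + \frac{1}{\left(-10 + 5 \left(3 + 1\right)\right) + 90} = - \frac{24}{151} + \frac{1}{\left(-10 + 5 \cdot 4\right) + 90} = - \frac{24}{151} + \frac{1}{\left(-10 + 20\right) + 90} = - \frac{24}{151} + \frac{1}{10 + 90} = - \frac{24}{151} + \frac{1}{100} = - \frac{2249}{15100}$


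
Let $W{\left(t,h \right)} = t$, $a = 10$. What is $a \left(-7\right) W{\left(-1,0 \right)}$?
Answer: $70$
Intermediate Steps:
$a \left(-7\right) W{\left(-1,0 \right)} = 10 \left(-7\right) \left(-1\right) = \left(-70\right) \left(-1\right) = 70$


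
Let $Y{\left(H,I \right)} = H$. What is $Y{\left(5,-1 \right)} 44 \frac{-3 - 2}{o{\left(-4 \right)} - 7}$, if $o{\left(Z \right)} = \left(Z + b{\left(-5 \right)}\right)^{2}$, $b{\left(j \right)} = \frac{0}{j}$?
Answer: $- \frac{1100}{9} \approx -122.22$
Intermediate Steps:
$b{\left(j \right)} = 0$
$o{\left(Z \right)} = Z^{2}$ ($o{\left(Z \right)} = \left(Z + 0\right)^{2} = Z^{2}$)
$Y{\left(5,-1 \right)} 44 \frac{-3 - 2}{o{\left(-4 \right)} - 7} = 5 \cdot 44 \frac{-3 - 2}{\left(-4\right)^{2} - 7} = 220 \left(- \frac{5}{16 - 7}\right) = 220 \left(- \frac{5}{9}\right) = - \frac{1100}{9}$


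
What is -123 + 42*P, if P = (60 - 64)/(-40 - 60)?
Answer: -3033/25 ≈ -121.32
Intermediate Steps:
P = 1/25 (P = -4/(-100) = -4*(-1/100) = 1/25 ≈ 0.040000)
-123 + 42*P = -123 + 42*(1/25) = -123 + 42/25 = -3033/25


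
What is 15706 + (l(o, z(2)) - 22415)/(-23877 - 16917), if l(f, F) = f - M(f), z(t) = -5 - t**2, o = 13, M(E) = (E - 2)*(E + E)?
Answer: 320366626/20397 ≈ 15707.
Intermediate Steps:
M(E) = 2*E*(-2 + E) (M(E) = (-2 + E)*(2*E) = 2*E*(-2 + E))
l(f, F) = f - 2*f*(-2 + f)
15706 + (l(o, z(2)) - 22415)/(-23877 - 16917) = 15706 + (13*(5 - 2*13) - 22415)/(-23877 - 16917) = 15706 + (13*(5 - 26) - 22415)/(-40794) = 15706 + (13*(-21) - 22415)*(-1/40794) = 15706 + (-273 - 22415)*(-1/40794) = 15706 - 22688*(-1/40794) = 15706 + 11344/20397 = 320366626/20397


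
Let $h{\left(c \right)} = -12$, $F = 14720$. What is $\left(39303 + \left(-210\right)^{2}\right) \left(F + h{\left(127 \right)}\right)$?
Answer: $1226691324$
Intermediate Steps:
$\left(39303 + \left(-210\right)^{2}\right) \left(F + h{\left(127 \right)}\right) = \left(39303 + \left(-210\right)^{2}\right) \left(14720 - 12\right) = \left(39303 + 44100\right) 14708 = 83403 \cdot 14708 = 1226691324$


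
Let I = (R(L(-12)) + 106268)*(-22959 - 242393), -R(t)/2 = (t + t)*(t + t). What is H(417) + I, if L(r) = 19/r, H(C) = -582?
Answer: -253737946226/9 ≈ -2.8193e+10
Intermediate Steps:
R(t) = -8*t² (R(t) = -2*(t + t)*(t + t) = -2*2*t*2*t = -8*t²)
I = -253737940988/9 (I = (-8*(19/(-12))² + 106268)*(-22959 - 242393) = (-8*(19*(-1/12))² + 106268)*(-265352) = (-8*(-19/12)² + 106268)*(-265352) = (-8*361/144 + 106268)*(-265352) = (-361/18 + 106268)*(-265352) = (1912463/18)*(-265352) = -253737940988/9 ≈ -2.8193e+10)
H(417) + I = -582 - 253737940988/9 = -253737946226/9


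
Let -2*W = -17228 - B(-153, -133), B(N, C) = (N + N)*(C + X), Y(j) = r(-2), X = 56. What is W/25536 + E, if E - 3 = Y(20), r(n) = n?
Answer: 45931/25536 ≈ 1.7987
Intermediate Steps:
Y(j) = -2
B(N, C) = 2*N*(56 + C) (B(N, C) = (N + N)*(C + 56) = (2*N)*(56 + C) = 2*N*(56 + C))
W = 20395 (W = -(-17228 - 2*(-153)*(56 - 133))/2 = -(-17228 - 2*(-153)*(-77))/2 = -(-17228 - 1*23562)/2 = -(-17228 - 23562)/2 = -½*(-40790) = 20395)
E = 1 (E = 3 - 2 = 1)
W/25536 + E = 20395/25536 + 1 = 45931/25536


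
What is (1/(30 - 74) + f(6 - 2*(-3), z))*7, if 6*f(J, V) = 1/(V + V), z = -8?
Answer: -245/1056 ≈ -0.23201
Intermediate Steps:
f(J, V) = 1/(12*V) (f(J, V) = 1/(6*(V + V)) = 1/(6*((2*V))) = (1/(2*V))/6 = 1/(12*V))
(1/(30 - 74) + f(6 - 2*(-3), z))*7 = (1/(30 - 74) + (1/12)/(-8))*7 = (1/(-44) + (1/12)*(-1/8))*7 = (-1/44 - 1/96)*7 = -35/1056*7 = -245/1056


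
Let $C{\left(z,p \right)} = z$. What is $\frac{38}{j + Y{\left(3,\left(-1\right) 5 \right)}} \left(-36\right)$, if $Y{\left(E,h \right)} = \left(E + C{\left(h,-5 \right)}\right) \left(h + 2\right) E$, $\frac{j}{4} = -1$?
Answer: $- \frac{684}{7} \approx -97.714$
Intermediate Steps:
$j = -4$ ($j = 4 \left(-1\right) = -4$)
$Y{\left(E,h \right)} = E \left(2 + h\right) \left(E + h\right)$ ($Y{\left(E,h \right)} = \left(E + h\right) \left(h + 2\right) E = \left(E + h\right) \left(2 + h\right) E = \left(2 + h\right) \left(E + h\right) E = E \left(2 + h\right) \left(E + h\right)$)
$\frac{38}{j + Y{\left(3,\left(-1\right) 5 \right)}} \left(-36\right) = \frac{38}{-4 + 3 \left(\left(\left(-1\right) 5\right)^{2} + 2 \cdot 3 + 2 \left(\left(-1\right) 5\right) + 3 \left(\left(-1\right) 5\right)\right)} \left(-36\right) = \frac{38}{-4 + 3 \left(\left(-5\right)^{2} + 6 + 2 \left(-5\right) + 3 \left(-5\right)\right)} \left(-36\right) = \frac{38}{-4 + 3 \left(25 + 6 - 10 - 15\right)} \left(-36\right) = \frac{38}{-4 + 3 \cdot 6} \left(-36\right) = \frac{38}{-4 + 18} \left(-36\right) = \frac{38}{14} \left(-36\right) = 38 \cdot \frac{1}{14} \left(-36\right) = \frac{19}{7} \left(-36\right) = - \frac{684}{7}$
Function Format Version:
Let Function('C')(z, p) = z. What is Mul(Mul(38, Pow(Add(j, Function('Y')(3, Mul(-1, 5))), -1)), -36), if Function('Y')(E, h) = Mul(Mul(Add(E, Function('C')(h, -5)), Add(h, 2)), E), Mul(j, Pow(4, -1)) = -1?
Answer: Rational(-684, 7) ≈ -97.714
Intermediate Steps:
j = -4 (j = Mul(4, -1) = -4)
Function('Y')(E, h) = Mul(E, Add(2, h), Add(E, h)) (Function('Y')(E, h) = Mul(Mul(Add(E, h), Add(h, 2)), E) = Mul(Mul(Add(E, h), Add(2, h)), E) = Mul(Mul(Add(2, h), Add(E, h)), E) = Mul(E, Add(2, h), Add(E, h)))
Mul(Mul(38, Pow(Add(j, Function('Y')(3, Mul(-1, 5))), -1)), -36) = Mul(Mul(38, Pow(Add(-4, Mul(3, Add(Pow(Mul(-1, 5), 2), Mul(2, 3), Mul(2, Mul(-1, 5)), Mul(3, Mul(-1, 5))))), -1)), -36) = Mul(Mul(38, Pow(Add(-4, Mul(3, Add(Pow(-5, 2), 6, Mul(2, -5), Mul(3, -5)))), -1)), -36) = Mul(Mul(38, Pow(Add(-4, Mul(3, Add(25, 6, -10, -15))), -1)), -36) = Mul(Mul(38, Pow(Add(-4, Mul(3, 6)), -1)), -36) = Mul(Mul(38, Pow(Add(-4, 18), -1)), -36) = Mul(Mul(38, Pow(14, -1)), -36) = Mul(Mul(38, Rational(1, 14)), -36) = Mul(Rational(19, 7), -36) = Rational(-684, 7)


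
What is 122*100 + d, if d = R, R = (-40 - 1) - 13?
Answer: 12146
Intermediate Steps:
R = -54 (R = -41 - 13 = -54)
d = -54
122*100 + d = 122*100 - 54 = 12200 - 54 = 12146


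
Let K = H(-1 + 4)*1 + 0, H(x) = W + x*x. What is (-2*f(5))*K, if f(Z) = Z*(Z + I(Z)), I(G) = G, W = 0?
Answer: -900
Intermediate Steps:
H(x) = x² (H(x) = 0 + x*x = 0 + x² = x²)
f(Z) = 2*Z² (f(Z) = Z*(Z + Z) = Z*(2*Z) = 2*Z²)
K = 9 (K = (-1 + 4)²*1 + 0 = 3²*1 + 0 = 9*1 + 0 = 9 + 0 = 9)
(-2*f(5))*K = -4*5²*9 = -4*25*9 = -2*50*9 = -100*9 = -900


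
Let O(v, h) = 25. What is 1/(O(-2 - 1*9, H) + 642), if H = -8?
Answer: 1/667 ≈ 0.0014993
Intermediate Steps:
1/(O(-2 - 1*9, H) + 642) = 1/(25 + 642) = 1/667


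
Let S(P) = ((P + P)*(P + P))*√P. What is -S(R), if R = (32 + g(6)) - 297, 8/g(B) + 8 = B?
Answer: -289444*I*√269 ≈ -4.7472e+6*I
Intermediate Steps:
g(B) = 8/(-8 + B)
R = -269 (R = (32 + 8/(-8 + 6)) - 297 = (32 + 8/(-2)) - 297 = (32 + 8*(-½)) - 297 = (32 - 4) - 297 = 28 - 297 = -269)
S(P) = 4*P^(5/2) (S(P) = ((2*P)*(2*P))*√P = (4*P²)*√P = 4*P^(5/2))
-S(R) = -4*(-269)^(5/2) = -4*72361*I*√269 = -289444*I*√269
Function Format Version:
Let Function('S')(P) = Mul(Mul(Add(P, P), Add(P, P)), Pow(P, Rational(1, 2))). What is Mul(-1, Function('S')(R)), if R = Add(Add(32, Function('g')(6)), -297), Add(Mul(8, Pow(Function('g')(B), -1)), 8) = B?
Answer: Mul(-289444, I, Pow(269, Rational(1, 2))) ≈ Mul(-4.7472e+6, I)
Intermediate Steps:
Function('g')(B) = Mul(8, Pow(Add(-8, B), -1))
R = -269 (R = Add(Add(32, Mul(8, Pow(Add(-8, 6), -1))), -297) = Add(Add(32, Mul(8, Pow(-2, -1))), -297) = Add(Add(32, Mul(8, Rational(-1, 2))), -297) = Add(Add(32, -4), -297) = Add(28, -297) = -269)
Function('S')(P) = Mul(4, Pow(P, Rational(5, 2))) (Function('S')(P) = Mul(Mul(Mul(2, P), Mul(2, P)), Pow(P, Rational(1, 2))) = Mul(Mul(4, Pow(P, 2)), Pow(P, Rational(1, 2))) = Mul(4, Pow(P, Rational(5, 2))))
Mul(-1, Function('S')(R)) = Mul(-1, Mul(4, Pow(-269, Rational(5, 2)))) = Mul(-1, Mul(4, Mul(72361, I, Pow(269, Rational(1, 2))))) = Mul(-1, Mul(289444, I, Pow(269, Rational(1, 2)))) = Mul(-289444, I, Pow(269, Rational(1, 2)))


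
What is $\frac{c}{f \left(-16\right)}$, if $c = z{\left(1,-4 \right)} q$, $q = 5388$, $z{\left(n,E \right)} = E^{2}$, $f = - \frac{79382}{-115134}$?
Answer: $- \frac{310170996}{39691} \approx -7814.6$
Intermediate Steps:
$f = \frac{39691}{57567}$ ($f = \left(-79382\right) \left(- \frac{1}{115134}\right) = \frac{39691}{57567} \approx 0.68948$)
$c = 86208$ ($c = \left(-4\right)^{2} \cdot 5388 = 16 \cdot 5388 = 86208$)
$\frac{c}{f \left(-16\right)} = \frac{86208}{\frac{39691}{57567} \left(-16\right)} = \frac{86208}{- \frac{635056}{57567}} = 86208 \left(- \frac{57567}{635056}\right) = - \frac{310170996}{39691}$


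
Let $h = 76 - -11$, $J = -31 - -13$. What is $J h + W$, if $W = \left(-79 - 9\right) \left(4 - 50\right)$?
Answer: $2482$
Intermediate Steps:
$J = -18$ ($J = -31 + 13 = -18$)
$h = 87$ ($h = 76 + 11 = 87$)
$W = 4048$ ($W = \left(-88\right) \left(-46\right) = 4048$)
$J h + W = \left(-18\right) 87 + 4048 = -1566 + 4048 = 2482$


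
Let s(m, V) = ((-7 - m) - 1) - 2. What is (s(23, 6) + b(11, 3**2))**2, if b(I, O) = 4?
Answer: 841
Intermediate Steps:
s(m, V) = -10 - m (s(m, V) = (-8 - m) - 2 = -10 - m)
(s(23, 6) + b(11, 3**2))**2 = ((-10 - 1*23) + 4)**2 = ((-10 - 23) + 4)**2 = (-33 + 4)**2 = (-29)**2 = 841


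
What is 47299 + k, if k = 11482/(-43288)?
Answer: 1023733815/21644 ≈ 47299.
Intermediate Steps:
k = -5741/21644 (k = 11482*(-1/43288) = -5741/21644 ≈ -0.26525)
47299 + k = 47299 - 5741/21644 = 1023733815/21644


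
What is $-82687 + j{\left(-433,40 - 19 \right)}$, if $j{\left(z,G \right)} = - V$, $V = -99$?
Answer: $-82588$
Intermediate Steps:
$j{\left(z,G \right)} = 99$ ($j{\left(z,G \right)} = \left(-1\right) \left(-99\right) = 99$)
$-82687 + j{\left(-433,40 - 19 \right)} = -82687 + 99 = -82588$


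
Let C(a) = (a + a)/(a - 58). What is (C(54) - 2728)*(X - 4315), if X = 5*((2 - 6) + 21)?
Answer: 11653650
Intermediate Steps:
X = 85 (X = 5*(-4 + 21) = 5*17 = 85)
C(a) = 2*a/(-58 + a) (C(a) = (2*a)/(-58 + a) = 2*a/(-58 + a))
(C(54) - 2728)*(X - 4315) = (2*54/(-58 + 54) - 2728)*(85 - 4315) = (2*54/(-4) - 2728)*(-4230) = (2*54*(-1/4) - 2728)*(-4230) = (-27 - 2728)*(-4230) = -2755*(-4230) = 11653650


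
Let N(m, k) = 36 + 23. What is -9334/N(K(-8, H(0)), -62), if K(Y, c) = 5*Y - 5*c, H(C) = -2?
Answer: -9334/59 ≈ -158.20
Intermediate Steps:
K(Y, c) = -5*c + 5*Y
N(m, k) = 59
-9334/N(K(-8, H(0)), -62) = -9334/59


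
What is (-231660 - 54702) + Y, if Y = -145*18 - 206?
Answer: -289178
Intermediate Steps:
Y = -2816 (Y = -2610 - 206 = -2816)
(-231660 - 54702) + Y = (-231660 - 54702) - 2816 = -286362 - 2816 = -289178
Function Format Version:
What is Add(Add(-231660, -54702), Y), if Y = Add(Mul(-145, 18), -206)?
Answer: -289178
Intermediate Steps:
Y = -2816 (Y = Add(-2610, -206) = -2816)
Add(Add(-231660, -54702), Y) = Add(Add(-231660, -54702), -2816) = Add(-286362, -2816) = -289178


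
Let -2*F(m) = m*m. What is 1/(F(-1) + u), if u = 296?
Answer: 2/591 ≈ 0.0033841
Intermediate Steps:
F(m) = -m²/2 (F(m) = -m*m/2 = -m²/2)
1/(F(-1) + u) = 1/(-½*(-1)² + 296) = 1/(-½*1 + 296) = 1/(-½ + 296) = 1/(591/2) = 2/591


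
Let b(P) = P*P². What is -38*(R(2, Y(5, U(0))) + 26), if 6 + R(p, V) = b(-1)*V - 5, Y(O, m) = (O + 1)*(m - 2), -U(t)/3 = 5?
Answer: -4446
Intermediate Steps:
U(t) = -15 (U(t) = -3*5 = -15)
b(P) = P³
Y(O, m) = (1 + O)*(-2 + m)
R(p, V) = -11 - V (R(p, V) = -6 + ((-1)³*V - 5) = -6 + (-V - 5) = -6 + (-5 - V) = -11 - V)
-38*(R(2, Y(5, U(0))) + 26) = -38*((-11 - (-2 - 15 - 2*5 + 5*(-15))) + 26) = -38*((-11 - (-2 - 15 - 10 - 75)) + 26) = -38*((-11 - 1*(-102)) + 26) = -38*((-11 + 102) + 26) = -38*(91 + 26) = -38*117 = -4446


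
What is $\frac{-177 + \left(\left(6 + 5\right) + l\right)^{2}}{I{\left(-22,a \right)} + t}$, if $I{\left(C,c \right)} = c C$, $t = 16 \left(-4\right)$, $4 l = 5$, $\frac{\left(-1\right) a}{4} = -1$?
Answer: $\frac{431}{2432} \approx 0.17722$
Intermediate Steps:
$a = 4$ ($a = \left(-4\right) \left(-1\right) = 4$)
$l = \frac{5}{4}$ ($l = \frac{1}{4} \cdot 5 = \frac{5}{4} \approx 1.25$)
$t = -64$
$I{\left(C,c \right)} = C c$
$\frac{-177 + \left(\left(6 + 5\right) + l\right)^{2}}{I{\left(-22,a \right)} + t} = \frac{-177 + \left(\left(6 + 5\right) + \frac{5}{4}\right)^{2}}{\left(-22\right) 4 - 64} = \frac{-177 + \left(11 + \frac{5}{4}\right)^{2}}{-88 - 64} = \frac{-177 + \left(\frac{49}{4}\right)^{2}}{-152} = \left(-177 + \frac{2401}{16}\right) \left(- \frac{1}{152}\right) = \left(- \frac{431}{16}\right) \left(- \frac{1}{152}\right) = \frac{431}{2432}$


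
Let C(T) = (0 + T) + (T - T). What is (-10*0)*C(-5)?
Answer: 0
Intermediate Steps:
C(T) = T (C(T) = T + 0 = T)
(-10*0)*C(-5) = -10*0*(-5) = 0*(-5) = 0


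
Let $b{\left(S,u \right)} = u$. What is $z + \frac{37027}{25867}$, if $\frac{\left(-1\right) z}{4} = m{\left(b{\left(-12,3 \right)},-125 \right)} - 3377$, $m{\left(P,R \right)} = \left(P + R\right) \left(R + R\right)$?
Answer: $- \frac{2806325537}{25867} \approx -1.0849 \cdot 10^{5}$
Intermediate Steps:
$m{\left(P,R \right)} = 2 R \left(P + R\right)$ ($m{\left(P,R \right)} = \left(P + R\right) 2 R = 2 R \left(P + R\right)$)
$z = -108492$ ($z = - 4 \left(2 \left(-125\right) \left(3 - 125\right) - 3377\right) = - 4 \left(2 \left(-125\right) \left(-122\right) - 3377\right) = - 4 \left(30500 - 3377\right) = \left(-4\right) 27123 = -108492$)
$z + \frac{37027}{25867} = -108492 + \frac{37027}{25867} = - \frac{2806325537}{25867}$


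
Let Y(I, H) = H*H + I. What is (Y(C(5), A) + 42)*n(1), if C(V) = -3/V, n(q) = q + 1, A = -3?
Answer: 504/5 ≈ 100.80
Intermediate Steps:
n(q) = 1 + q
Y(I, H) = I + H**2 (Y(I, H) = H**2 + I = I + H**2)
(Y(C(5), A) + 42)*n(1) = ((-3/5 + (-3)**2) + 42)*(1 + 1) = ((-3*1/5 + 9) + 42)*2 = ((-3/5 + 9) + 42)*2 = (42/5 + 42)*2 = (252/5)*2 = 504/5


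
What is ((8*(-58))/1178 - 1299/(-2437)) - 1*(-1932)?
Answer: 2773379003/1435393 ≈ 1932.1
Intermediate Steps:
((8*(-58))/1178 - 1299/(-2437)) - 1*(-1932) = (-464*1/1178 - 1299*(-1/2437)) + 1932 = (-232/589 + 1299/2437) + 1932 = 199727/1435393 + 1932 = 2773379003/1435393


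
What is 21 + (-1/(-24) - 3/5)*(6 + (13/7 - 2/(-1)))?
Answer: 4339/280 ≈ 15.496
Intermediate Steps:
21 + (-1/(-24) - 3/5)*(6 + (13/7 - 2/(-1))) = 21 + (-1*(-1/24) - 3*⅕)*(6 + (13*(⅐) - 2*(-1))) = 21 + (1/24 - ⅗)*(6 + (13/7 + 2)) = 21 - 67*(6 + 27/7)/120 = 21 - 67/120*69/7 = 21 - 1541/280 = 4339/280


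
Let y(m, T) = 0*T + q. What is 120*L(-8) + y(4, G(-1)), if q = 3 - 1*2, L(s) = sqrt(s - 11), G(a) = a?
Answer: 1 + 120*I*sqrt(19) ≈ 1.0 + 523.07*I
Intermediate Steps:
L(s) = sqrt(-11 + s)
q = 1 (q = 3 - 2 = 1)
y(m, T) = 1 (y(m, T) = 0*T + 1 = 0 + 1 = 1)
120*L(-8) + y(4, G(-1)) = 120*sqrt(-11 - 8) + 1 = 120*sqrt(-19) + 1 = 120*(I*sqrt(19)) + 1 = 120*I*sqrt(19) + 1 = 1 + 120*I*sqrt(19)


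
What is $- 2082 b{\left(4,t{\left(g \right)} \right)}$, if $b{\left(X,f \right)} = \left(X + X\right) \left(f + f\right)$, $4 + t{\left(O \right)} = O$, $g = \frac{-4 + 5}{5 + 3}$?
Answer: $129084$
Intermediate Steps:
$g = \frac{1}{8}$ ($g = 1 \cdot \frac{1}{8} = \frac{1}{8} \approx 0.125$)
$t{\left(O \right)} = -4 + O$
$b{\left(X,f \right)} = 4 X f$ ($b{\left(X,f \right)} = 2 X 2 f = 4 X f$)
$- 2082 b{\left(4,t{\left(g \right)} \right)} = - 2082 \cdot 4 \cdot 4 \left(-4 + \frac{1}{8}\right) = - 2082 \cdot 4 \cdot 4 \left(- \frac{31}{8}\right) = \left(-2082\right) \left(-62\right) = 129084$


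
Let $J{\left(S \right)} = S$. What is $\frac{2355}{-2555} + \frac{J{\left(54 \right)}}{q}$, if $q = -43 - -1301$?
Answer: $- \frac{282462}{321419} \approx -0.8788$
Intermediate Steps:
$q = 1258$ ($q = -43 + 1301 = 1258$)
$\frac{2355}{-2555} + \frac{J{\left(54 \right)}}{q} = \frac{2355}{-2555} + \frac{54}{1258} = 2355 \left(- \frac{1}{2555}\right) + 54 \cdot \frac{1}{1258} = - \frac{471}{511} + \frac{27}{629} = - \frac{282462}{321419}$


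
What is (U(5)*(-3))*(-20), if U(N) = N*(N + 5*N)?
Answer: 9000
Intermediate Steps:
U(N) = 6*N**2 (U(N) = N*(6*N) = 6*N**2)
(U(5)*(-3))*(-20) = ((6*5**2)*(-3))*(-20) = ((6*25)*(-3))*(-20) = (150*(-3))*(-20) = -450*(-20) = 9000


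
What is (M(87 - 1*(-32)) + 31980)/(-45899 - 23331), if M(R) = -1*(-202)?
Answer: -16091/34615 ≈ -0.46486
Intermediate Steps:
M(R) = 202
(M(87 - 1*(-32)) + 31980)/(-45899 - 23331) = (202 + 31980)/(-45899 - 23331) = 32182/(-69230) = 32182*(-1/69230) = -16091/34615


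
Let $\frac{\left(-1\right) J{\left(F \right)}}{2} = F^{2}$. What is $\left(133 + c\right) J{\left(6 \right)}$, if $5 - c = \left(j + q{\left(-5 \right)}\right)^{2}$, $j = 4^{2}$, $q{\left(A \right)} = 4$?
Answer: $18864$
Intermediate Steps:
$J{\left(F \right)} = - 2 F^{2}$
$j = 16$
$c = -395$ ($c = 5 - \left(16 + 4\right)^{2} = 5 - 20^{2} = 5 - 400 = -395$)
$\left(133 + c\right) J{\left(6 \right)} = \left(133 - 395\right) \left(- 2 \cdot 6^{2}\right) = - 262 \left(\left(-2\right) 36\right) = \left(-262\right) \left(-72\right) = 18864$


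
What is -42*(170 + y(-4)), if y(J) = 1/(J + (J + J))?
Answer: -14273/2 ≈ -7136.5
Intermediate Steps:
y(J) = 1/(3*J) (y(J) = 1/(J + 2*J) = 1/(3*J))
-42*(170 + y(-4)) = -42*(170 + (⅓)/(-4)) = -42*(170 + (⅓)*(-¼)) = -42*(170 - 1/12) = -42*2039/12 = -14273/2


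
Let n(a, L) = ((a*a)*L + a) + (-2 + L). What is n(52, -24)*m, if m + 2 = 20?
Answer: -1167660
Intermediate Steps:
m = 18 (m = -2 + 20 = 18)
n(a, L) = -2 + L + a + L*a² (n(a, L) = (a²*L + a) + (-2 + L) = (L*a² + a) + (-2 + L) = (a + L*a²) + (-2 + L) = -2 + L + a + L*a²)
n(52, -24)*m = (-2 - 24 + 52 - 24*52²)*18 = (-2 - 24 + 52 - 24*2704)*18 = (-2 - 24 + 52 - 64896)*18 = -64870*18 = -1167660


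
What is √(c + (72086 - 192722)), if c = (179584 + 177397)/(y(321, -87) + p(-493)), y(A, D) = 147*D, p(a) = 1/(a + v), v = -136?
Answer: I*√7808218879743165082/8044282 ≈ 347.37*I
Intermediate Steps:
p(a) = 1/(-136 + a) (p(a) = 1/(a - 136) = 1/(-136 + a))
c = -224541049/8044282 (c = (179584 + 177397)/(147*(-87) + 1/(-136 - 493)) = 356981/(-12789 + 1/(-629)) = 356981/(-12789 - 1/629) = 356981/(-8044282/629) = 356981*(-629/8044282) = -224541049/8044282 ≈ -27.913)
√(c + (72086 - 192722)) = √(-224541049/8044282 + (72086 - 192722)) = √(-224541049/8044282 - 120636) = √(-970654544401/8044282) = I*√7808218879743165082/8044282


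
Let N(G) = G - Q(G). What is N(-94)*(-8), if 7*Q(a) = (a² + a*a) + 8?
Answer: 146704/7 ≈ 20958.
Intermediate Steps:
Q(a) = 8/7 + 2*a²/7 (Q(a) = ((a² + a*a) + 8)/7 = ((a² + a²) + 8)/7 = (2*a² + 8)/7 = (8 + 2*a²)/7 = 8/7 + 2*a²/7)
N(G) = -8/7 + G - 2*G²/7 (N(G) = G - (8/7 + 2*G²/7) = G + (-8/7 - 2*G²/7) = -8/7 + G - 2*G²/7)
N(-94)*(-8) = (-8/7 - 94 - 2/7*(-94)²)*(-8) = (-8/7 - 94 - 2/7*8836)*(-8) = (-8/7 - 94 - 17672/7)*(-8) = -18338/7*(-8) = 146704/7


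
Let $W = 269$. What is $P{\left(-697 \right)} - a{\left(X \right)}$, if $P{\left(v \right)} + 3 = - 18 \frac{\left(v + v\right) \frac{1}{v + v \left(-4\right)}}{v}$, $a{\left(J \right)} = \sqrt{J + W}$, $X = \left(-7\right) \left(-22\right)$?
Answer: $- \frac{2103}{697} - 3 \sqrt{47} \approx -23.584$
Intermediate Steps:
$X = 154$
$a{\left(J \right)} = \sqrt{269 + J}$ ($a{\left(J \right)} = \sqrt{J + 269} = \sqrt{269 + J}$)
$P{\left(v \right)} = -3 + \frac{12}{v}$ ($P{\left(v \right)} = -3 - 18 \frac{\left(v + v\right) \frac{1}{v + v \left(-4\right)}}{v} = -3 - 18 \frac{2 v \frac{1}{v - 4 v}}{v} = -3 - 18 \frac{2 v \frac{1}{\left(-3\right) v}}{v} = -3 - 18 \frac{2 v \left(- \frac{1}{3 v}\right)}{v} = -3 - 18 \left(- \frac{2}{3 v}\right) = -3 + \frac{12}{v}$)
$P{\left(-697 \right)} - a{\left(X \right)} = \left(-3 + \frac{12}{-697}\right) - \sqrt{269 + 154} = \left(-3 + 12 \left(- \frac{1}{697}\right)\right) - \sqrt{423} = \left(-3 - \frac{12}{697}\right) - 3 \sqrt{47} = - \frac{2103}{697} - 3 \sqrt{47}$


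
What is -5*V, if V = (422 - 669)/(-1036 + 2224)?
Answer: 1235/1188 ≈ 1.0396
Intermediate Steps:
V = -247/1188 ≈ -0.20791
-5*V = -5*(-247/1188) = 1235/1188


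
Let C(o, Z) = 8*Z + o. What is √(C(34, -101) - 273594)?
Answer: 8*I*√4287 ≈ 523.8*I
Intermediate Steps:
C(o, Z) = o + 8*Z
√(C(34, -101) - 273594) = √((34 + 8*(-101)) - 273594) = √((34 - 808) - 273594) = √(-774 - 273594) = √(-274368) = 8*I*√4287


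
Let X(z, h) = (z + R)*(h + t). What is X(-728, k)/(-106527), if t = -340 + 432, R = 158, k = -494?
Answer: -76380/35509 ≈ -2.1510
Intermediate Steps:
t = 92
X(z, h) = (92 + h)*(158 + z) (X(z, h) = (z + 158)*(h + 92) = (158 + z)*(92 + h) = (92 + h)*(158 + z))
X(-728, k)/(-106527) = (14536 + 92*(-728) + 158*(-494) - 494*(-728))/(-106527) = (14536 - 66976 - 78052 + 359632)*(-1/106527) = 229140*(-1/106527) = -76380/35509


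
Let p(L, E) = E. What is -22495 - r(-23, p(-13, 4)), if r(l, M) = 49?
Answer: -22544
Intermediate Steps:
-22495 - r(-23, p(-13, 4)) = -22495 - 1*49 = -22495 - 49 = -22544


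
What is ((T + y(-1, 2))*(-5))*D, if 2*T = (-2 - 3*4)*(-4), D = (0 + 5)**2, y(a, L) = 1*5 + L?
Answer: -4375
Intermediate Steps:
y(a, L) = 5 + L
D = 25 (D = 5**2 = 25)
T = 28 (T = ((-2 - 3*4)*(-4))/2 = ((-2 - 12)*(-4))/2 = (-14*(-4))/2 = (1/2)*56 = 28)
((T + y(-1, 2))*(-5))*D = ((28 + (5 + 2))*(-5))*25 = ((28 + 7)*(-5))*25 = (35*(-5))*25 = -175*25 = -4375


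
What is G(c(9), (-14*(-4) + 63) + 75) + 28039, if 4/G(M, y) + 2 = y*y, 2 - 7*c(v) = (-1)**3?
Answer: 527609865/18817 ≈ 28039.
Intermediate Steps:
c(v) = 3/7 (c(v) = 2/7 - 1/7*(-1)**3 = 2/7 - 1/7*(-1) = 2/7 + 1/7 = 3/7)
G(M, y) = 4/(-2 + y**2) (G(M, y) = 4/(-2 + y*y) = 4/(-2 + y**2))
G(c(9), (-14*(-4) + 63) + 75) + 28039 = 4/(-2 + ((-14*(-4) + 63) + 75)**2) + 28039 = 4/(-2 + ((56 + 63) + 75)**2) + 28039 = 4/(-2 + (119 + 75)**2) + 28039 = 4/(-2 + 194**2) + 28039 = 4/(-2 + 37636) + 28039 = 4/37634 + 28039 = 4*(1/37634) + 28039 = 2/18817 + 28039 = 527609865/18817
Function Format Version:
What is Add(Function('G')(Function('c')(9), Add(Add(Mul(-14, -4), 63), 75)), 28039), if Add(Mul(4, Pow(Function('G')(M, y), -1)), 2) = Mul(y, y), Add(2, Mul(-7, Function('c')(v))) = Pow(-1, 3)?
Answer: Rational(527609865, 18817) ≈ 28039.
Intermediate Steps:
Function('c')(v) = Rational(3, 7) (Function('c')(v) = Add(Rational(2, 7), Mul(Rational(-1, 7), Pow(-1, 3))) = Add(Rational(2, 7), Mul(Rational(-1, 7), -1)) = Add(Rational(2, 7), Rational(1, 7)) = Rational(3, 7))
Function('G')(M, y) = Mul(4, Pow(Add(-2, Pow(y, 2)), -1)) (Function('G')(M, y) = Mul(4, Pow(Add(-2, Mul(y, y)), -1)) = Mul(4, Pow(Add(-2, Pow(y, 2)), -1)))
Add(Function('G')(Function('c')(9), Add(Add(Mul(-14, -4), 63), 75)), 28039) = Add(Mul(4, Pow(Add(-2, Pow(Add(Add(Mul(-14, -4), 63), 75), 2)), -1)), 28039) = Add(Mul(4, Pow(Add(-2, Pow(Add(Add(56, 63), 75), 2)), -1)), 28039) = Add(Mul(4, Pow(Add(-2, Pow(Add(119, 75), 2)), -1)), 28039) = Add(Mul(4, Pow(Add(-2, Pow(194, 2)), -1)), 28039) = Add(Mul(4, Pow(Add(-2, 37636), -1)), 28039) = Add(Mul(4, Pow(37634, -1)), 28039) = Add(Mul(4, Rational(1, 37634)), 28039) = Add(Rational(2, 18817), 28039) = Rational(527609865, 18817)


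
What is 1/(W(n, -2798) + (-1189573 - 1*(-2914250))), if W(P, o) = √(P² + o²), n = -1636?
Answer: 1724677/2974500249029 - 10*√105053/2974500249029 ≈ 5.7873e-7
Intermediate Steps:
1/(W(n, -2798) + (-1189573 - 1*(-2914250))) = 1/(√((-1636)² + (-2798)²) + (-1189573 - 1*(-2914250))) = 1/(√(2676496 + 7828804) + (-1189573 + 2914250)) = 1/(√10505300 + 1724677) = 1/(10*√105053 + 1724677) = 1/(1724677 + 10*√105053)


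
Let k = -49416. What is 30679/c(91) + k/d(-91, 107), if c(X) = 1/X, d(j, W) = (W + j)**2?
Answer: 89331071/32 ≈ 2.7916e+6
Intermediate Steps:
30679/c(91) + k/d(-91, 107) = 30679/(1/91) - 49416/(107 - 91)**2 = 30679/(1/91) - 49416/(16**2) = 30679*91 - 49416/256 = 2791789 - 49416*1/256 = 2791789 - 6177/32 = 89331071/32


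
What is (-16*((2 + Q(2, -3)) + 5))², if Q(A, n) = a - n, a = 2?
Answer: 36864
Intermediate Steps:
Q(A, n) = 2 - n
(-16*((2 + Q(2, -3)) + 5))² = (-16*((2 + (2 - 1*(-3))) + 5))² = (-16*((2 + (2 + 3)) + 5))² = (-16*((2 + 5) + 5))² = (-16*(7 + 5))² = (-16*12)² = (-192)² = 36864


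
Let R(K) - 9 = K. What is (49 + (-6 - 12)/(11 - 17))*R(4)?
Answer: 676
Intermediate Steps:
R(K) = 9 + K
(49 + (-6 - 12)/(11 - 17))*R(4) = (49 + (-6 - 12)/(11 - 17))*(9 + 4) = (49 - 18/(-6))*13 = (49 - 18*(-⅙))*13 = (49 + 3)*13 = 52*13 = 676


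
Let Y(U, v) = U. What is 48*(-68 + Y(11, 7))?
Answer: -2736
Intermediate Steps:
48*(-68 + Y(11, 7)) = 48*(-68 + 11) = 48*(-57) = -2736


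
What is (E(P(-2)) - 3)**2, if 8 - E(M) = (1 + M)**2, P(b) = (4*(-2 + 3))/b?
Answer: 16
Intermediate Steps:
P(b) = 4/b (P(b) = (4*1)/b = 4/b)
E(M) = 8 - (1 + M)**2
(E(P(-2)) - 3)**2 = ((8 - (1 + 4/(-2))**2) - 3)**2 = ((8 - (1 + 4*(-1/2))**2) - 3)**2 = ((8 - (1 - 2)**2) - 3)**2 = ((8 - 1*(-1)**2) - 3)**2 = ((8 - 1*1) - 3)**2 = ((8 - 1) - 3)**2 = (7 - 3)**2 = 4**2 = 16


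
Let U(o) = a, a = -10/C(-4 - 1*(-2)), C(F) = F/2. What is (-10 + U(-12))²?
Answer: 0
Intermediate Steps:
C(F) = F/2 (C(F) = F*(½) = F/2)
a = 10 (a = -10*2/(-4 - 1*(-2)) = -10*2/(-4 + 2) = -10/((½)*(-2)) = -10/(-1) = -10*(-1) = 10)
U(o) = 10
(-10 + U(-12))² = (-10 + 10)² = 0² = 0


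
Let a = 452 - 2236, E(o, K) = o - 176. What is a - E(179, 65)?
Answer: -1787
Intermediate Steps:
E(o, K) = -176 + o
a = -1784
a - E(179, 65) = -1784 - (-176 + 179) = -1784 - 1*3 = -1784 - 3 = -1787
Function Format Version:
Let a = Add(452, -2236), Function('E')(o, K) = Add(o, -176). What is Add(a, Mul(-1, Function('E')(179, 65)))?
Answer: -1787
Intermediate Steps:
Function('E')(o, K) = Add(-176, o)
a = -1784
Add(a, Mul(-1, Function('E')(179, 65))) = Add(-1784, Mul(-1, Add(-176, 179))) = Add(-1784, Mul(-1, 3)) = Add(-1784, -3) = -1787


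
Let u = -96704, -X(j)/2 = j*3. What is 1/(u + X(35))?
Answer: -1/96914 ≈ -1.0318e-5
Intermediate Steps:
X(j) = -6*j (X(j) = -2*j*3 = -6*j)
1/(u + X(35)) = 1/(-96704 - 6*35) = 1/(-96704 - 210) = 1/(-96914) = -1/96914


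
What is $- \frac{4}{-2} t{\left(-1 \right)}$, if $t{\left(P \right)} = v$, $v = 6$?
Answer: $12$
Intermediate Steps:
$t{\left(P \right)} = 6$
$- \frac{4}{-2} t{\left(-1 \right)} = - \frac{4}{-2} \cdot 6 = \left(-4\right) \left(- \frac{1}{2}\right) 6 = 2 \cdot 6 = 12$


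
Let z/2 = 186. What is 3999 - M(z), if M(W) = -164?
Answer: 4163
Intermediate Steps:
z = 372 (z = 2*186 = 372)
3999 - M(z) = 3999 - 1*(-164) = 3999 + 164 = 4163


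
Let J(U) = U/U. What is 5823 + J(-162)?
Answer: 5824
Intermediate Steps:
J(U) = 1
5823 + J(-162) = 5823 + 1 = 5824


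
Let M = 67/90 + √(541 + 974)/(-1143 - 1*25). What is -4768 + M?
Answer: -429053/90 - √1515/1168 ≈ -4767.3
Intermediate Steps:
M = 67/90 - √1515/1168 (M = 67*(1/90) + √1515/(-1143 - 25) = 67/90 + √1515/(-1168) = 67/90 + √1515*(-1/1168) = 67/90 - √1515/1168 ≈ 0.71112)
-4768 + M = -4768 + (67/90 - √1515/1168) = -429053/90 - √1515/1168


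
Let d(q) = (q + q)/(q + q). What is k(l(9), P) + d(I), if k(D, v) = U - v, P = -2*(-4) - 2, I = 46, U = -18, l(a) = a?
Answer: -23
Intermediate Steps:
d(q) = 1 (d(q) = (2*q)/((2*q)) = (2*q)*(1/(2*q)) = 1)
P = 6 (P = 8 - 2 = 6)
k(D, v) = -18 - v
k(l(9), P) + d(I) = (-18 - 1*6) + 1 = (-18 - 6) + 1 = -24 + 1 = -23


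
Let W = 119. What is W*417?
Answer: 49623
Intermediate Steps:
W*417 = 119*417 = 49623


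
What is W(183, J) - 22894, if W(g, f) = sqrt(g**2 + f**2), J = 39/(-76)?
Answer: -22894 + 3*sqrt(21492665)/76 ≈ -22711.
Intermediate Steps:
J = -39/76 (J = 39*(-1/76) = -39/76 ≈ -0.51316)
W(g, f) = sqrt(f**2 + g**2)
W(183, J) - 22894 = sqrt((-39/76)**2 + 183**2) - 22894 = sqrt(1521/5776 + 33489) - 22894 = sqrt(193433985/5776) - 22894 = 3*sqrt(21492665)/76 - 22894 = -22894 + 3*sqrt(21492665)/76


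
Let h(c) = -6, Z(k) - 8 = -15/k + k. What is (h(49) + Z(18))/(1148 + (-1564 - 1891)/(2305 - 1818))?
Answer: 56005/3333726 ≈ 0.016800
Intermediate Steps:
Z(k) = 8 + k - 15/k (Z(k) = 8 + (-15/k + k) = 8 + (k - 15/k) = 8 + k - 15/k)
(h(49) + Z(18))/(1148 + (-1564 - 1891)/(2305 - 1818)) = (-6 + (8 + 18 - 15/18))/(1148 + (-1564 - 1891)/(2305 - 1818)) = (-6 + (8 + 18 - 15*1/18))/(1148 - 3455/487) = (-6 + (8 + 18 - ⅚))/(1148 - 3455*1/487) = (-6 + 151/6)/(1148 - 3455/487) = 115/(6*(555621/487)) = (115/6)*(487/555621) = 56005/3333726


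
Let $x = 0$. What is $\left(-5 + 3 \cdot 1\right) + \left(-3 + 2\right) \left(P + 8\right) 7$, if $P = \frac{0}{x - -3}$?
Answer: $-58$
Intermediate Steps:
$P = 0$ ($P = \frac{0}{0 - -3} = \frac{0}{0 + 3} = \frac{0}{3} = 0 \cdot \frac{1}{3} = 0$)
$\left(-5 + 3 \cdot 1\right) + \left(-3 + 2\right) \left(P + 8\right) 7 = \left(-5 + 3 \cdot 1\right) + \left(-3 + 2\right) \left(0 + 8\right) 7 = \left(-5 + 3\right) + \left(-1\right) 8 \cdot 7 = -2 - 56 = -58$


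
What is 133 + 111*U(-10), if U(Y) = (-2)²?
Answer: 577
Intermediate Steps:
U(Y) = 4
133 + 111*U(-10) = 133 + 111*4 = 133 + 444 = 577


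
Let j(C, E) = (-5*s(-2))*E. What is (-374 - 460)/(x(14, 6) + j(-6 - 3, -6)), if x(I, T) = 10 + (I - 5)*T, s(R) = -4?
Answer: 417/28 ≈ 14.893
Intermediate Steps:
x(I, T) = 10 + T*(-5 + I) (x(I, T) = 10 + (-5 + I)*T = 10 + T*(-5 + I))
j(C, E) = 20*E (j(C, E) = (-5*(-4))*E = 20*E)
(-374 - 460)/(x(14, 6) + j(-6 - 3, -6)) = (-374 - 460)/((10 - 5*6 + 14*6) + 20*(-6)) = -834/((10 - 30 + 84) - 120) = -834/(64 - 120) = -834/(-56) = -834*(-1/56) = 417/28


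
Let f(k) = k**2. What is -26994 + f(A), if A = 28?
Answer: -26210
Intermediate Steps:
-26994 + f(A) = -26994 + 28**2 = -26994 + 784 = -26210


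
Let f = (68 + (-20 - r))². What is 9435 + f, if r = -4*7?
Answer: 15211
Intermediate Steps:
r = -28
f = 5776 (f = (68 + (-20 - 1*(-28)))² = (68 + (-20 + 28))² = (68 + 8)² = 76² = 5776)
9435 + f = 9435 + 5776 = 15211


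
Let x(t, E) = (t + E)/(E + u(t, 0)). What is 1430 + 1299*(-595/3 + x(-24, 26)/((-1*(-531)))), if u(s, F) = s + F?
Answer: -45347852/177 ≈ -2.5620e+5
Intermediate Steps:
u(s, F) = F + s
x(t, E) = 1 (x(t, E) = (t + E)/(E + (0 + t)) = (E + t)/(E + t) = 1)
1430 + 1299*(-595/3 + x(-24, 26)/((-1*(-531)))) = 1430 + 1299*(-595/3 + 1/(-1*(-531))) = 1430 + 1299*(-595*⅓ + 1/531) = 1430 + 1299*(-595/3 + 1*(1/531)) = 1430 + 1299*(-595/3 + 1/531) = 1430 + 1299*(-105314/531) = 1430 - 45600962/177 = -45347852/177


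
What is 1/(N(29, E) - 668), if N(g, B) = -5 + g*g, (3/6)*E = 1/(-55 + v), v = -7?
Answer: 1/168 ≈ 0.0059524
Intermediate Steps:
E = -1/31 (E = 2/(-55 - 7) = 2/(-62) = 2*(-1/62) = -1/31 ≈ -0.032258)
N(g, B) = -5 + g²
1/(N(29, E) - 668) = 1/((-5 + 29²) - 668) = 1/((-5 + 841) - 668) = 1/(836 - 668) = 1/168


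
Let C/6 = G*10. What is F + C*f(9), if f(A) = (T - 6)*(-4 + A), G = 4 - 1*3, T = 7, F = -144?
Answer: 156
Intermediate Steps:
G = 1 (G = 4 - 3 = 1)
f(A) = -4 + A (f(A) = (7 - 6)*(-4 + A) = 1*(-4 + A) = -4 + A)
C = 60 (C = 6*(1*10) = 6*10 = 60)
F + C*f(9) = -144 + 60*(-4 + 9) = -144 + 60*5 = -144 + 300 = 156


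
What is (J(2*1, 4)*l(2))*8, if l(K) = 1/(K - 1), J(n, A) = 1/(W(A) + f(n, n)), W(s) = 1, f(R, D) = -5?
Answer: -2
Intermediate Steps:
J(n, A) = -¼ (J(n, A) = 1/(1 - 5) = 1/(-4) = -¼)
l(K) = 1/(-1 + K)
(J(2*1, 4)*l(2))*8 = -1/(4*(-1 + 2))*8 = -¼/1*8 = -¼*1*8 = -¼*8 = -2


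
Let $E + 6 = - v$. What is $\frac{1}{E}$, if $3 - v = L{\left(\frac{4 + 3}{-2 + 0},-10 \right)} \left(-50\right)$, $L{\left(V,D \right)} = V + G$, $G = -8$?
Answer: $\frac{1}{566} \approx 0.0017668$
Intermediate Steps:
$L{\left(V,D \right)} = -8 + V$ ($L{\left(V,D \right)} = V - 8 = -8 + V$)
$v = -572$ ($v = 3 - \left(-8 + \frac{4 + 3}{-2 + 0}\right) \left(-50\right) = 3 - \left(-8 + \frac{7}{-2}\right) \left(-50\right) = 3 - \left(-8 + 7 \left(- \frac{1}{2}\right)\right) \left(-50\right) = 3 - \left(-8 - \frac{7}{2}\right) \left(-50\right) = 3 - \left(- \frac{23}{2}\right) \left(-50\right) = 3 - 575 = -572$)
$E = 566$ ($E = -6 - -572 = -6 + 572 = 566$)
$\frac{1}{E} = \frac{1}{566}$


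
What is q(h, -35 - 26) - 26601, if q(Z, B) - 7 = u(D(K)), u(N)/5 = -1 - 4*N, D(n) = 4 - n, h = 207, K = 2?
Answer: -26639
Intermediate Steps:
u(N) = -5 - 20*N (u(N) = 5*(-1 - 4*N) = -5 - 20*N)
q(Z, B) = -38 (q(Z, B) = 7 + (-5 - 20*(4 - 1*2)) = 7 + (-5 - 20*(4 - 2)) = 7 + (-5 - 20*2) = 7 + (-5 - 40) = 7 - 45 = -38)
q(h, -35 - 26) - 26601 = -38 - 26601 = -26639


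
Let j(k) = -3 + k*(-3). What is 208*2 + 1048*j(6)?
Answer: -21592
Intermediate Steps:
j(k) = -3 - 3*k
208*2 + 1048*j(6) = 208*2 + 1048*(-3 - 3*6) = 416 + 1048*(-3 - 18) = 416 + 1048*(-21) = 416 - 22008 = -21592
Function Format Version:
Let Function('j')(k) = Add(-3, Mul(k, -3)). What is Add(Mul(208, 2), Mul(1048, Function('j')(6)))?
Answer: -21592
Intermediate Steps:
Function('j')(k) = Add(-3, Mul(-3, k))
Add(Mul(208, 2), Mul(1048, Function('j')(6))) = Add(Mul(208, 2), Mul(1048, Add(-3, Mul(-3, 6)))) = Add(416, Mul(1048, Add(-3, -18))) = Add(416, Mul(1048, -21)) = Add(416, -22008) = -21592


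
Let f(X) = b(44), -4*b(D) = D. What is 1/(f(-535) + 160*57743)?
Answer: 1/9238869 ≈ 1.0824e-7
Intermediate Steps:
b(D) = -D/4
f(X) = -11 (f(X) = -1/4*44 = -11)
1/(f(-535) + 160*57743) = 1/(-11 + 160*57743) = 1/(-11 + 9238880) = 1/9238869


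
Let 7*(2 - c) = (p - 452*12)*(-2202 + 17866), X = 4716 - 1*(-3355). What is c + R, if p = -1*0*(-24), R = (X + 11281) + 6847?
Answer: 85144943/7 ≈ 1.2164e+7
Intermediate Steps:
X = 8071 (X = 4716 + 3355 = 8071)
R = 26199 (R = (8071 + 11281) + 6847 = 19352 + 6847 = 26199)
p = 0 (p = 0*(-24) = 0)
c = 84961550/7 (c = 2 - (0 - 452*12)*(-2202 + 17866)/7 = 2 - (0 - 5424)*15664/7 = 2 - (-5424)*15664/7 = 2 - ⅐*(-84961536) = 2 + 84961536/7 = 84961550/7 ≈ 1.2137e+7)
c + R = 84961550/7 + 26199 = 85144943/7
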